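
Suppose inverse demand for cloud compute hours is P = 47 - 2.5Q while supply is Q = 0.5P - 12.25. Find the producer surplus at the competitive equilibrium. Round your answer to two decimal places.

25.00

Rewriting supply in inverse form: P = 24.5 + 2Q.
Setting demand equal to supply, 22.5 = 4.5Q, so Q* = 5 and P* = 34.5.
Producer surplus is the triangle above supply below P*: (1/2)(5)(34.5 - 24.5) = (1/2)(5)(10) = 25.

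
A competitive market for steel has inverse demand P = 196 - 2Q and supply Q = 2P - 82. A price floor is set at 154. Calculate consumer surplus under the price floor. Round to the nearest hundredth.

441.00

Rewriting supply in inverse form: P = 41 + 0.5Q.
Without the control, 196 - 2Q = 41 + 0.5Q so Q* = 62 and P* = 72.
At P = 154, buyers demand (196 - 154)/2 = 21 while sellers would supply more, so the quantity traded is 21 at price 154.
CS is the triangle under demand above 154: (1/2)(21)(196 - 154) = 441.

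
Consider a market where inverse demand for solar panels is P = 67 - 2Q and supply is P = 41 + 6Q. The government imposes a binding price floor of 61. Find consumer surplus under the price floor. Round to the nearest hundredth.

Free-market equilibrium: 67 - 2Q = 41 + 6Q gives Q* = 3.25, P* = 60.5.
At P = 61, buyers demand (67 - 61)/2 = 3 while sellers would supply more, so the quantity traded is 3 at price 61.
CS is the triangle under demand above 61: (1/2)(3)(67 - 61) = 9.

9.00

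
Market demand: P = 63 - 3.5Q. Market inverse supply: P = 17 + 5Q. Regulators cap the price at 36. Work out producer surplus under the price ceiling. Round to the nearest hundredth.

Free-market equilibrium: 63 - 3.5Q = 17 + 5Q gives Q* = 5.4118, P* = 44.0588.
At the ceiling price 36, quantity supplied is (36 - 17)/5 = 3.8; supply is the short side, so Q = 3.8 trades at P = 36.
PS is the triangle above supply below 36: (1/2)(3.8)(36 - 17) = 36.1.

36.10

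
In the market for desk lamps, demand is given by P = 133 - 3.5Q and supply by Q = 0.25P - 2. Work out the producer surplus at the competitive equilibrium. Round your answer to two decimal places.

555.56

Rewriting supply in inverse form: P = 8 + 4Q.
Setting demand equal to supply, 125 = 7.5Q, so Q* = 16.6667 and P* = 74.6667.
PS is the area between P* and the supply curve from 0 to Q*: (1/2)(16.6667)(66.6667) = 555.5556.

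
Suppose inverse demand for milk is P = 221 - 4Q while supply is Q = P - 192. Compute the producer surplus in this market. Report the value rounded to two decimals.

16.82

Rewriting supply in inverse form: P = 192 + Q.
Set 221 - 4Q = 192 + Q, which gives 29 = 5Q, so Q* = 5.8 and P* = 221 - 4(5.8) = 197.8.
PS is the area between P* and the supply curve from 0 to Q*: (1/2)(5.8)(5.8) = 16.82.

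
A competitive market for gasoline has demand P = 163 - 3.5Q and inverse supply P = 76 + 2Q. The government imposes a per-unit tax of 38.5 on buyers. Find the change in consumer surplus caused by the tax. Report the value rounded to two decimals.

-301.80

Pre-tax equilibrium: 163 - 3.5Q = 76 + 2Q gives Q* = 15.8182, P* = 107.6364.
With the tax, buyers' net willingness to pay falls by 38.5: (163 - 38.5) - 3.5Q = 76 + 2Q, so Q_t = 8.8182. Buyers pay P_b = 132.1364; sellers receive P_s = P_b - 38.5 = 93.6364.
CS falls from (1/2)(15.8182)(55.3636) = 437.876 to (1/2)(8.8182)(30.8636) = 136.0806, a change of -301.7955.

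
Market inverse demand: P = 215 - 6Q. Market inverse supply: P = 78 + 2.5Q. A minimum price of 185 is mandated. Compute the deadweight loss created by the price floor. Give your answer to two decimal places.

Free-market equilibrium: 215 - 6Q = 78 + 2.5Q gives Q* = 16.1176, P* = 118.2941.
At P = 185, buyers demand (215 - 185)/6 = 5 while sellers would supply more, so the quantity traded is 5 at price 185.
At Q = 5 the demand price is 185 and the supply price is 90.5. Deadweight loss is the triangle between the curves from 5 to 16.1176: (1/2)(185 - 90.5)(16.1176 - 5) = 525.3088.

525.31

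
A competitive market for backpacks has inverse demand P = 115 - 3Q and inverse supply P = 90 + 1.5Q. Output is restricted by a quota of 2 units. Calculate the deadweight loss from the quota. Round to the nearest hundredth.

28.44

Without the quota, 115 - 3Q = 90 + 1.5Q gives Q* = 5.5556.
At Q = 2 the demand price is 115 - 3(2) = 109 and the supply price is 90 + 1.5(2) = 93.
DWL = (1/2)(gap between curves at 2) x (Q* - 2) = (1/2)(16)(3.5556) = 28.4444.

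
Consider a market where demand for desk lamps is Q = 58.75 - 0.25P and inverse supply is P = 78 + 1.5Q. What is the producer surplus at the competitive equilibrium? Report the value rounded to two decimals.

611.13

Rewriting demand in inverse form: P = 235 - 4Q.
Setting demand equal to supply, 157 = 5.5Q, so Q* = 28.5455 and P* = 120.8182.
The supply curve's price intercept is 78, so PS = (1/2)(Q*)(P* - 78) = (1/2)(28.5455)(42.8182) = 611.1322.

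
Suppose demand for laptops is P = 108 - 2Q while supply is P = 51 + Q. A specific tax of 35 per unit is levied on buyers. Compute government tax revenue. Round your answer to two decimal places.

256.67

Pre-tax equilibrium: 108 - 2Q = 51 + Q gives Q* = 19, P* = 70.
With the tax, buyers' net willingness to pay falls by 35: (108 - 35) - 2Q = 51 + Q, so Q_t = 7.3333. Buyers pay P_b = 93.3333; sellers receive P_s = P_b - 35 = 58.3333.
Tax revenue = t x Q_t = 35 x 7.3333 = 256.6667.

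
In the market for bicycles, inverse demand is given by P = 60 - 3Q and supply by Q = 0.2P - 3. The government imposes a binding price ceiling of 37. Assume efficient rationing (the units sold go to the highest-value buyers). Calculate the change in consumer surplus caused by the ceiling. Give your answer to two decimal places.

24.70

Rewriting supply in inverse form: P = 15 + 5Q.
Free-market equilibrium: 60 - 3Q = 15 + 5Q gives Q* = 5.625, P* = 43.125.
At P = 37, sellers supply (37 - 15)/5 = 4.4 while buyers want more, so the quantity traded is 4.4 at price 37.
CS goes from (1/2)(5.625)(16.875) = 47.4609 to 72.16 (computed as (60 - 37)(4.4) - (1/2)(3)(4.4)^2), a change of 24.6991.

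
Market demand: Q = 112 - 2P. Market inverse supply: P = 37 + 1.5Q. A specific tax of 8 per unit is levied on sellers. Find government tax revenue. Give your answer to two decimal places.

44.00

Rewriting demand in inverse form: P = 56 - 0.5Q.
Without the tax, 56 - 0.5Q = 37 + 1.5Q so Q* = 9.5 and P* = 51.25.
With the tax, sellers need 8 more per unit: 56 - 0.5Q = 37 + 1.5Q + 8, so Q_t = 5.5. Buyers pay P_b = 53.25; sellers receive P_s = P_b - 8 = 45.25.
Revenue is the tax times quantity traded: 8 x 5.5 = 44.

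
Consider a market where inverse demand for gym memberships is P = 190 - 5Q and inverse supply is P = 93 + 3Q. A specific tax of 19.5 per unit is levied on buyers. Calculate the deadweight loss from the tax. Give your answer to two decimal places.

23.77

Without the tax, 190 - 5Q = 93 + 3Q so Q* = 12.125 and P* = 129.375.
With the tax, buyers' net willingness to pay falls by 19.5: (190 - 19.5) - 5Q = 93 + 3Q, so Q_t = 9.6875. Buyers pay P_b = 141.5625; sellers receive P_s = P_b - 19.5 = 122.0625.
The welfare triangle lost has base Q* - Q_t = 2.4375 and height t = 19.5, so DWL = (1/2)(2.4375)(19.5) = 23.7656.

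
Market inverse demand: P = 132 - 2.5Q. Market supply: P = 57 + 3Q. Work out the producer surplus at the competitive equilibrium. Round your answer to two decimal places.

Setting demand equal to supply, 75 = 5.5Q, so Q* = 13.6364 and P* = 97.9091.
The supply curve's price intercept is 57, so PS = (1/2)(Q*)(P* - 57) = (1/2)(13.6364)(40.9091) = 278.9256.

278.93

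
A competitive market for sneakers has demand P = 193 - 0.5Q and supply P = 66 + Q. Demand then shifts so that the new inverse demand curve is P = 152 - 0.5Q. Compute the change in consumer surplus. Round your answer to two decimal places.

-970.33

Initial equilibrium: Q_0 = 84.6667, P_0 = 150.6667; CS_0 = (1/2)(84.6667)(42.3333) = 1792.1111, PS_0 = (1/2)(84.6667)(84.6667) = 3584.2222.
New equilibrium: 152 - 0.5Q = 66 + Q gives Q_1 = 57.3333, P_1 = 123.3333; CS_1 = 821.7778, PS_1 = 1643.5556.
Change in consumer surplus = 821.7778 - 1792.1111 = -970.3333.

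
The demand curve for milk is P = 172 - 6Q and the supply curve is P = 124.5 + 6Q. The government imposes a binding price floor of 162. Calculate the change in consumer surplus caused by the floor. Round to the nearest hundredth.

Free-market equilibrium: 172 - 6Q = 124.5 + 6Q gives Q* = 3.9583, P* = 148.25.
At P = 162, buyers demand (172 - 162)/6 = 1.6667 while sellers would supply more, so the quantity traded is 1.6667 at price 162.
CS goes from (1/2)(3.9583)(23.75) = 47.0052 to 8.3333 (computed as (172 - 162)(1.6667) - (1/2)(6)(1.6667)^2), a change of -38.6719.

-38.67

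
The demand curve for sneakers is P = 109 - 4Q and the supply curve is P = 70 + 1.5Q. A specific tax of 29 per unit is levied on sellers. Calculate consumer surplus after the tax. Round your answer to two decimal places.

6.61

Pre-tax equilibrium: 109 - 4Q = 70 + 1.5Q gives Q* = 7.0909, P* = 80.6364.
A tax on sellers shifts supply up by 29: 109 - 4Q = 70 + 1.5Q + 29, so Q_t = 1.8182. Buyers pay P_b = 101.7273; sellers receive P_s = P_b - 29 = 72.7273.
CS = (1/2)(Q_t)(109 - P_b) = (1/2)(1.8182)(7.2727) = 6.6116.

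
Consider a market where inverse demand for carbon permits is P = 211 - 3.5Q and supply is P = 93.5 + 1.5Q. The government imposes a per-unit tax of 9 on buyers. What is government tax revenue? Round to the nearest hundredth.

195.30

Without the tax, 211 - 3.5Q = 93.5 + 1.5Q so Q* = 23.5 and P* = 128.75.
A tax on buyers shifts demand down by 9: (211 - 9) - 3.5Q = 93.5 + 1.5Q, so Q_t = 21.7. Buyers pay P_b = 135.05; sellers receive P_s = P_b - 9 = 126.05.
Tax revenue = t x Q_t = 9 x 21.7 = 195.3.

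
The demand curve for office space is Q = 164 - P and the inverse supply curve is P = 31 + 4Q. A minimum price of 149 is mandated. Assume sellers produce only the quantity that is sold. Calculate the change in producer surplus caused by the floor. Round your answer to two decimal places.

-95.12

Rewriting demand in inverse form: P = 164 - Q.
Free-market equilibrium: 164 - Q = 31 + 4Q gives Q* = 26.6, P* = 137.4.
At P = 149, buyers demand (164 - 149)/1 = 15 while sellers would supply more, so the quantity traded is 15 at price 149.
PS goes from (1/2)(26.6)(106.4) = 1415.12 to 1320 (computed as (149 - 31)(15) - (1/2)(4)(15)^2), a change of -95.12.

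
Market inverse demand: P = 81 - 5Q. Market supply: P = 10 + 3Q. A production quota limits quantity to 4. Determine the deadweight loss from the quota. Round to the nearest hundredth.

Unrestricted equilibrium: Q* = (81 - 10)/(5 + 3) = 8.875.
At Q = 4 the demand price is 81 - 5(4) = 61 and the supply price is 10 + 3(4) = 22.
DWL = (1/2)(gap between curves at 4) x (Q* - 4) = (1/2)(39)(4.875) = 95.0625.

95.06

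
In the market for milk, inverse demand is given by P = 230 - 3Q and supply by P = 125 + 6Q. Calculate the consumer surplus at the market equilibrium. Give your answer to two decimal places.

204.17

Setting demand equal to supply, 105 = 9Q, so Q* = 11.6667 and P* = 195.
The demand choke price is 230, so CS = (1/2)(Q*)(230 - P*) = (1/2)(11.6667)(35) = 204.1667.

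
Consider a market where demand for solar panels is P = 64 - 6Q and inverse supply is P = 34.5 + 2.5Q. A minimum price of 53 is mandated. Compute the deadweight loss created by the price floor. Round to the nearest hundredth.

Free-market equilibrium: 64 - 6Q = 34.5 + 2.5Q gives Q* = 3.4706, P* = 43.1765.
At the floor price 53, quantity demanded is (64 - 53)/6 = 1.8333; demand is the short side, so Q = 1.8333 trades at P = 53.
The lost-trades triangle has base Q* - 1.8333 = 1.6373 and height equal to the gap between the curves at Q = 1.8333, which is 53 - 39.0833 = 13.9167. DWL = (1/2)(1.6373)(13.9167) = 11.3926.

11.39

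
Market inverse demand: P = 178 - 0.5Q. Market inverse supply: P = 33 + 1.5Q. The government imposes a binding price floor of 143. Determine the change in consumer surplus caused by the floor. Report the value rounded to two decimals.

Free-market equilibrium: 178 - 0.5Q = 33 + 1.5Q gives Q* = 72.5, P* = 141.75.
At P = 143, buyers demand (178 - 143)/0.5 = 70 while sellers would supply more, so the quantity traded is 70 at price 143.
CS goes from (1/2)(72.5)(36.25) = 1314.0625 to 1225 (computed as (178 - 143)(70) - (1/2)(0.5)(70)^2), a change of -89.0625.

-89.06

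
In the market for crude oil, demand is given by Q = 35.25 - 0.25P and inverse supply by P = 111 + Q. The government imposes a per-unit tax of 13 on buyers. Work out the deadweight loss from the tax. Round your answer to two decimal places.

Rewriting demand in inverse form: P = 141 - 4Q.
Pre-tax equilibrium: 141 - 4Q = 111 + Q gives Q* = 6, P* = 117.
A tax on buyers shifts demand down by 13: (141 - 13) - 4Q = 111 + Q, so Q_t = 3.4. Buyers pay P_b = 127.4; sellers receive P_s = P_b - 13 = 114.4.
Deadweight loss is the triangle between the curves from Q_t to Q*: (1/2)(6 - 3.4)(13) = 16.9.

16.90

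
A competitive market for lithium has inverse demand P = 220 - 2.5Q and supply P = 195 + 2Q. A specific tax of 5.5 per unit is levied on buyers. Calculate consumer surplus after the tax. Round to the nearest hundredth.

Without the tax, 220 - 2.5Q = 195 + 2Q so Q* = 5.5556 and P* = 206.1111.
With the tax, buyers' net willingness to pay falls by 5.5: (220 - 5.5) - 2.5Q = 195 + 2Q, so Q_t = 4.3333. Buyers pay P_b = 209.1667; sellers receive P_s = P_b - 5.5 = 203.6667.
Consumer surplus is the triangle under demand above P_b: (1/2)(4.3333)(220 - 209.1667) = 23.4722.

23.47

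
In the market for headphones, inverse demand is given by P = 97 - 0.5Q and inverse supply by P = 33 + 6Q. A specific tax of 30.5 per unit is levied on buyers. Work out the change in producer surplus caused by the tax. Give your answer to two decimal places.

Without the tax, 97 - 0.5Q = 33 + 6Q so Q* = 9.8462 and P* = 92.0769.
With the tax, buyers' net willingness to pay falls by 30.5: (97 - 30.5) - 0.5Q = 33 + 6Q, so Q_t = 5.1538. Buyers pay P_b = 94.4231; sellers receive P_s = P_b - 30.5 = 63.9231.
PS falls from (1/2)(9.8462)(59.0769) = 290.8402 to (1/2)(5.1538)(30.9231) = 79.6864, a change of -211.1538.

-211.15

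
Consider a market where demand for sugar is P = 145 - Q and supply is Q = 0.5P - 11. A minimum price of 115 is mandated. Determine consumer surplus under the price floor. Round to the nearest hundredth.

450.00

Rewriting supply in inverse form: P = 22 + 2Q.
Without the control, 145 - Q = 22 + 2Q so Q* = 41 and P* = 104.
At the floor price 115, quantity demanded is (145 - 115)/1 = 30; demand is the short side, so Q = 30 trades at P = 115.
CS is the triangle under demand above 115: (1/2)(30)(145 - 115) = 450.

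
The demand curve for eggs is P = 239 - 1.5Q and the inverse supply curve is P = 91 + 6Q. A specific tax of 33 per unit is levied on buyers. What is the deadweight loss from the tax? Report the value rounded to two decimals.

Without the tax, 239 - 1.5Q = 91 + 6Q so Q* = 19.7333 and P* = 209.4.
A tax on buyers shifts demand down by 33: (239 - 33) - 1.5Q = 91 + 6Q, so Q_t = 15.3333. Buyers pay P_b = 216; sellers receive P_s = P_b - 33 = 183.
Deadweight loss is the triangle between the curves from Q_t to Q*: (1/2)(19.7333 - 15.3333)(33) = 72.6.

72.60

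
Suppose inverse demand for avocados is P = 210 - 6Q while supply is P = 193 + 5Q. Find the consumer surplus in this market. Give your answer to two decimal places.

7.17

Equilibrium: 210 - 6Q = 193 + 5Q, so Q* = 1.5455 and P* = 200.7273.
The demand choke price is 210, so CS = (1/2)(Q*)(210 - P*) = (1/2)(1.5455)(9.2727) = 7.1653.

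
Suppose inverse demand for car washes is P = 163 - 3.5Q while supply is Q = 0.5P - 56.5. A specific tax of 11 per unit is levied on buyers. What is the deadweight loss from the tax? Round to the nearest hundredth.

11.00

Rewriting supply in inverse form: P = 113 + 2Q.
Without the tax, 163 - 3.5Q = 113 + 2Q so Q* = 9.0909 and P* = 131.1818.
A tax on buyers shifts demand down by 11: (163 - 11) - 3.5Q = 113 + 2Q, so Q_t = 7.0909. Buyers pay P_b = 138.1818; sellers receive P_s = P_b - 11 = 127.1818.
The welfare triangle lost has base Q* - Q_t = 2 and height t = 11, so DWL = (1/2)(2)(11) = 11.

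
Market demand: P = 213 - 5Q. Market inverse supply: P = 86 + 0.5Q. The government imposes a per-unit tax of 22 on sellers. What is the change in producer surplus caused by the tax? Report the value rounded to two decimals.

-42.18

Pre-tax equilibrium: 213 - 5Q = 86 + 0.5Q gives Q* = 23.0909, P* = 97.5455.
A tax on sellers shifts supply up by 22: 213 - 5Q = 86 + 0.5Q + 22, so Q_t = 19.0909. Buyers pay P_b = 117.5455; sellers receive P_s = P_b - 22 = 95.5455.
Producers lose the trapezoid between P_s and P* out to Q_t plus the triangle from Q_t to Q*: change in PS = 91.1157 - 133.2975 = -42.1818.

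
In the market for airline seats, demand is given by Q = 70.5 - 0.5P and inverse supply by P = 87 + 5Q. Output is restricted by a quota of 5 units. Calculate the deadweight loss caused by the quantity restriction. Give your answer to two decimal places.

25.79

Rewriting demand in inverse form: P = 141 - 2Q.
Without the quota, 141 - 2Q = 87 + 5Q gives Q* = 7.7143.
At Q = 5 the demand price is 141 - 2(5) = 131 and the supply price is 87 + 5(5) = 112.
Deadweight loss is the triangle between the curves from 5 to 7.7143: (1/2)(131 - 112)(7.7143 - 5) = 25.7857.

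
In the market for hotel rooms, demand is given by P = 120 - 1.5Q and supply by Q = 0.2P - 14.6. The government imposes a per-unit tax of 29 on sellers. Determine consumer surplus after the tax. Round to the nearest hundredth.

Rewriting supply in inverse form: P = 73 + 5Q.
Pre-tax equilibrium: 120 - 1.5Q = 73 + 5Q gives Q* = 7.2308, P* = 109.1538.
With the tax, sellers need 29 more per unit: 120 - 1.5Q = 73 + 5Q + 29, so Q_t = 2.7692. Buyers pay P_b = 115.8462; sellers receive P_s = P_b - 29 = 86.8462.
Consumer surplus is the triangle under demand above P_b: (1/2)(2.7692)(120 - 115.8462) = 5.7515.

5.75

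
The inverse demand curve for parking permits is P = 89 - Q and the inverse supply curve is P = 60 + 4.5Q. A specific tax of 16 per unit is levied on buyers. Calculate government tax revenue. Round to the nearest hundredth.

Without the tax, 89 - Q = 60 + 4.5Q so Q* = 5.2727 and P* = 83.7273.
A tax on buyers shifts demand down by 16: (89 - 16) - Q = 60 + 4.5Q, so Q_t = 2.3636. Buyers pay P_b = 86.6364; sellers receive P_s = P_b - 16 = 70.6364.
Tax revenue = t x Q_t = 16 x 2.3636 = 37.8182.

37.82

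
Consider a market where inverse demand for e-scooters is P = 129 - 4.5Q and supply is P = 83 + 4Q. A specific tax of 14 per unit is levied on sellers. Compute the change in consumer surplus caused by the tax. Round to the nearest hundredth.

-34.01

Pre-tax equilibrium: 129 - 4.5Q = 83 + 4Q gives Q* = 5.4118, P* = 104.6471.
A tax on sellers shifts supply up by 14: 129 - 4.5Q = 83 + 4Q + 14, so Q_t = 3.7647. Buyers pay P_b = 112.0588; sellers receive P_s = P_b - 14 = 98.0588.
CS falls from (1/2)(5.4118)(24.3529) = 65.8962 to (1/2)(3.7647)(16.9412) = 31.8893, a change of -34.0069.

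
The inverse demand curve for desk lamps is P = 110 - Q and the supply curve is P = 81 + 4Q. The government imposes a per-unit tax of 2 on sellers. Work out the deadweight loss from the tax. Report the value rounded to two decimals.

0.40

Pre-tax equilibrium: 110 - Q = 81 + 4Q gives Q* = 5.8, P* = 104.2.
With the tax, sellers need 2 more per unit: 110 - Q = 81 + 4Q + 2, so Q_t = 5.4. Buyers pay P_b = 104.6; sellers receive P_s = P_b - 2 = 102.6.
Deadweight loss is the triangle between the curves from Q_t to Q*: (1/2)(5.8 - 5.4)(2) = 0.4.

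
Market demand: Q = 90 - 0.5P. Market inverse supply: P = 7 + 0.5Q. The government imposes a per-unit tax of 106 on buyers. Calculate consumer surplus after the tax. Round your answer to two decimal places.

718.24

Rewriting demand in inverse form: P = 180 - 2Q.
Pre-tax equilibrium: 180 - 2Q = 7 + 0.5Q gives Q* = 69.2, P* = 41.6.
A tax on buyers shifts demand down by 106: (180 - 106) - 2Q = 7 + 0.5Q, so Q_t = 26.8. Buyers pay P_b = 126.4; sellers receive P_s = P_b - 106 = 20.4.
Consumer surplus is the triangle under demand above P_b: (1/2)(26.8)(180 - 126.4) = 718.24.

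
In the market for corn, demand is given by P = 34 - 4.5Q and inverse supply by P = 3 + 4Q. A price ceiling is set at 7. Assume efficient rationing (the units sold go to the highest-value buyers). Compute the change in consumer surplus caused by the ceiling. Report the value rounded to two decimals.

-5.18

Without the control, 34 - 4.5Q = 3 + 4Q so Q* = 3.6471 and P* = 17.5882.
At P = 7, sellers supply (7 - 3)/4 = 1 while buyers want more, so the quantity traded is 1 at price 7.
CS goes from (1/2)(3.6471)(16.4118) = 29.9273 to 24.75 (computed as (34 - 7)(1) - (1/2)(4.5)(1)^2), a change of -5.1773.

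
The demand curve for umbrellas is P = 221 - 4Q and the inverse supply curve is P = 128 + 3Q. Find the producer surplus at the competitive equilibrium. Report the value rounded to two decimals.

Set 221 - 4Q = 128 + 3Q, which gives 93 = 7Q, so Q* = 13.2857 and P* = 221 - 4(13.2857) = 167.8571.
The supply curve's price intercept is 128, so PS = (1/2)(Q*)(P* - 128) = (1/2)(13.2857)(39.8571) = 264.7653.

264.77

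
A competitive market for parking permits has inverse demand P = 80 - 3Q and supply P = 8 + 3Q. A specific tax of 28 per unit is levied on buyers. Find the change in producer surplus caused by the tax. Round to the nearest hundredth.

Pre-tax equilibrium: 80 - 3Q = 8 + 3Q gives Q* = 12, P* = 44.
A tax on buyers shifts demand down by 28: (80 - 28) - 3Q = 8 + 3Q, so Q_t = 7.3333. Buyers pay P_b = 58; sellers receive P_s = P_b - 28 = 30.
Producers lose the trapezoid between P_s and P* out to Q_t plus the triangle from Q_t to Q*: change in PS = 80.6667 - 216 = -135.3333.

-135.33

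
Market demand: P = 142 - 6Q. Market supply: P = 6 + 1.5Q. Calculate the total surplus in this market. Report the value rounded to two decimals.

1233.07

Equilibrium: 142 - 6Q = 6 + 1.5Q, so Q* = 18.1333 and P* = 33.2.
Total surplus is the full triangle between the curves from 0 to Q*: (1/2)(18.1333)(142 - 6) = 1233.0667.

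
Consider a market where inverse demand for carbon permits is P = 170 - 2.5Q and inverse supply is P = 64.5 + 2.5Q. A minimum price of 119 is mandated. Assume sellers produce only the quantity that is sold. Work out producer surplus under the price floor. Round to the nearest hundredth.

Without the control, 170 - 2.5Q = 64.5 + 2.5Q so Q* = 21.1 and P* = 117.25.
At the floor price 119, quantity demanded is (170 - 119)/2.5 = 20.4; demand is the short side, so Q = 20.4 trades at P = 119.
The supply price at Q = 20.4 is 115.5. PS is the trapezoid between 119 and supply over [0, 20.4]: (1/2)[(119 - 64.5) + (119 - 115.5)](20.4) = 591.6.

591.60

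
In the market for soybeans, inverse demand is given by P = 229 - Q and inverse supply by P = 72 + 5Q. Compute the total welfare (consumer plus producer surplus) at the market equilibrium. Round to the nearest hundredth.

2054.08

Equilibrium: 229 - Q = 72 + 5Q, so Q* = 26.1667 and P* = 202.8333.
CS = (1/2)(26.1667)(26.1667) = 342.3472 and PS = (1/2)(26.1667)(130.8333) = 1711.7361, so total surplus = 2054.0833.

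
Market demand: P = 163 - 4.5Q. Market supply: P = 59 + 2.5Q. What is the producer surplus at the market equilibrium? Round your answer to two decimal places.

Set 163 - 4.5Q = 59 + 2.5Q, which gives 104 = 7Q, so Q* = 14.8571 and P* = 163 - 4.5(14.8571) = 96.1429.
The supply curve's price intercept is 59, so PS = (1/2)(Q*)(P* - 59) = (1/2)(14.8571)(37.1429) = 275.9184.

275.92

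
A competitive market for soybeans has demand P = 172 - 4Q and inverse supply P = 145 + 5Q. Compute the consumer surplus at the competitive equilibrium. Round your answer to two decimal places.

Set 172 - 4Q = 145 + 5Q, which gives 27 = 9Q, so Q* = 3 and P* = 172 - 4(3) = 160.
Consumer surplus is the triangle under demand above P*: (1/2)(3)(172 - 160) = (1/2)(3)(12) = 18.

18.00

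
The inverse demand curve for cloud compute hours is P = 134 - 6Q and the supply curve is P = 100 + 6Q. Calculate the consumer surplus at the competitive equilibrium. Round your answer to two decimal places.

Setting demand equal to supply, 34 = 12Q, so Q* = 2.8333 and P* = 117.
The demand choke price is 134, so CS = (1/2)(Q*)(134 - P*) = (1/2)(2.8333)(17) = 24.0833.

24.08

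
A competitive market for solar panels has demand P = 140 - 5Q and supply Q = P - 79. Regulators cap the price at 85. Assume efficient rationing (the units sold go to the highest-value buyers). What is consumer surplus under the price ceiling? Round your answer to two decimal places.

Rewriting supply in inverse form: P = 79 + Q.
Free-market equilibrium: 140 - 5Q = 79 + Q gives Q* = 10.1667, P* = 89.1667.
At P = 85, sellers supply (85 - 79)/1 = 6 while buyers want more, so the quantity traded is 6 at price 85.
The demand price at Q = 6 is 110. CS is the trapezoid between demand and 85 over [0, 6]: (1/2)[(140 - 85) + (110 - 85)](6) = 240.

240.00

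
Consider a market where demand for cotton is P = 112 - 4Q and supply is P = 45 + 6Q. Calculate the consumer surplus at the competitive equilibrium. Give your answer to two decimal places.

Equilibrium: 112 - 4Q = 45 + 6Q, so Q* = 6.7 and P* = 85.2.
CS is the area between the demand curve and P* from 0 to Q*: (1/2)(6.7)(26.8) = 89.78.

89.78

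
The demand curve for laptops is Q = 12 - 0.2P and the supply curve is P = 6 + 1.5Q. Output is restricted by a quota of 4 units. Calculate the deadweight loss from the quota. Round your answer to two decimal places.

Rewriting demand in inverse form: P = 60 - 5Q.
Without the quota, 60 - 5Q = 6 + 1.5Q gives Q* = 8.3077.
At Q = 4 the demand price is 60 - 5(4) = 40 and the supply price is 6 + 1.5(4) = 12.
Deadweight loss is the triangle between the curves from 4 to 8.3077: (1/2)(40 - 12)(8.3077 - 4) = 60.3077.

60.31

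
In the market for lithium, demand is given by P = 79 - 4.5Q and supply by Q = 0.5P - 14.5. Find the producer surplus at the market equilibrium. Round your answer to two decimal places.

Rewriting supply in inverse form: P = 29 + 2Q.
Setting demand equal to supply, 50 = 6.5Q, so Q* = 7.6923 and P* = 44.3846.
Producer surplus is the triangle above supply below P*: (1/2)(7.6923)(44.3846 - 29) = (1/2)(7.6923)(15.3846) = 59.1716.

59.17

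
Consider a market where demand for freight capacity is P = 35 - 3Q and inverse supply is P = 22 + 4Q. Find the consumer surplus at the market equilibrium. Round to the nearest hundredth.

5.17

Set 35 - 3Q = 22 + 4Q, which gives 13 = 7Q, so Q* = 1.8571 and P* = 35 - 3(1.8571) = 29.4286.
CS is the area between the demand curve and P* from 0 to Q*: (1/2)(1.8571)(5.5714) = 5.1735.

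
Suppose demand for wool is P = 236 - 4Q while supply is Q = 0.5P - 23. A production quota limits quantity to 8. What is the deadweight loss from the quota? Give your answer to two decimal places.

1680.33

Rewriting supply in inverse form: P = 46 + 2Q.
Without the quota, 236 - 4Q = 46 + 2Q gives Q* = 31.6667.
At Q = 8 the demand price is 236 - 4(8) = 204 and the supply price is 46 + 2(8) = 62.
DWL = (1/2)(gap between curves at 8) x (Q* - 8) = (1/2)(142)(23.6667) = 1680.3333.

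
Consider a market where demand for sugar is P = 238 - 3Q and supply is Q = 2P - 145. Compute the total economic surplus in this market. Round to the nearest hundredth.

3912.89

Rewriting supply in inverse form: P = 72.5 + 0.5Q.
Equilibrium: 238 - 3Q = 72.5 + 0.5Q, so Q* = 47.2857 and P* = 96.1429.
Total surplus is the full triangle between the curves from 0 to Q*: (1/2)(47.2857)(238 - 72.5) = 3912.8929.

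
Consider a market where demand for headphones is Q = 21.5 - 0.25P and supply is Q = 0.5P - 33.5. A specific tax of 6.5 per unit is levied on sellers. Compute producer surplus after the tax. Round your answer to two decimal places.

Rewriting demand in inverse form: P = 86 - 4Q.
Rewriting supply in inverse form: P = 67 + 2Q.
Pre-tax equilibrium: 86 - 4Q = 67 + 2Q gives Q* = 3.1667, P* = 73.3333.
With the tax, sellers need 6.5 more per unit: 86 - 4Q = 67 + 2Q + 6.5, so Q_t = 2.0833. Buyers pay P_b = 77.6667; sellers receive P_s = P_b - 6.5 = 71.1667.
PS = (1/2)(Q_t)(P_s - 67) = (1/2)(2.0833)(4.1667) = 4.3403.

4.34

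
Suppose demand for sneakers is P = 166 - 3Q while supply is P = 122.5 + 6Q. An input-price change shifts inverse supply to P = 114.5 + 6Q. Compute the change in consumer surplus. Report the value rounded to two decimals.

14.07

Initial equilibrium: Q_0 = 4.8333, P_0 = 151.5; CS_0 = (1/2)(4.8333)(14.5) = 35.0417, PS_0 = (1/2)(4.8333)(29) = 70.0833.
New equilibrium: 166 - 3Q = 114.5 + 6Q gives Q_1 = 5.7222, P_1 = 148.8333; CS_1 = 49.1157, PS_1 = 98.2315.
Change in consumer surplus = 49.1157 - 35.0417 = 14.0741.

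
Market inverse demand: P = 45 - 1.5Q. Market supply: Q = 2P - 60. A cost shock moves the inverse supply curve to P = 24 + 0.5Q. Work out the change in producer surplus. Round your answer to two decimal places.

Rewriting supply in inverse form: P = 30 + 0.5Q.
Initial equilibrium: Q_0 = 7.5, P_0 = 33.75; CS_0 = (1/2)(7.5)(11.25) = 42.1875, PS_0 = (1/2)(7.5)(3.75) = 14.0625.
New equilibrium: 45 - 1.5Q = 24 + 0.5Q gives Q_1 = 10.5, P_1 = 29.25; CS_1 = 82.6875, PS_1 = 27.5625.
Change in producer surplus = 27.5625 - 14.0625 = 13.5.

13.50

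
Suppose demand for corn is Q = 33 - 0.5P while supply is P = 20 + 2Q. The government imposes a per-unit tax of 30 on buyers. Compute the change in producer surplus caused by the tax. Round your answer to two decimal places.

Rewriting demand in inverse form: P = 66 - 2Q.
Without the tax, 66 - 2Q = 20 + 2Q so Q* = 11.5 and P* = 43.
A tax on buyers shifts demand down by 30: (66 - 30) - 2Q = 20 + 2Q, so Q_t = 4. Buyers pay P_b = 58; sellers receive P_s = P_b - 30 = 28.
Producers lose the trapezoid between P_s and P* out to Q_t plus the triangle from Q_t to Q*: change in PS = 16 - 132.25 = -116.25.

-116.25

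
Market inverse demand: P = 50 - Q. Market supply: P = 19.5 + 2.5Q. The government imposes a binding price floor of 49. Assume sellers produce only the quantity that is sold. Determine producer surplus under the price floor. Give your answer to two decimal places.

28.25

Without the control, 50 - Q = 19.5 + 2.5Q so Q* = 8.7143 and P* = 41.2857.
At the floor price 49, quantity demanded is (50 - 49)/1 = 1; demand is the short side, so Q = 1 trades at P = 49.
The supply price at Q = 1 is 22. PS is the trapezoid between 49 and supply over [0, 1]: (1/2)[(49 - 19.5) + (49 - 22)](1) = 28.25.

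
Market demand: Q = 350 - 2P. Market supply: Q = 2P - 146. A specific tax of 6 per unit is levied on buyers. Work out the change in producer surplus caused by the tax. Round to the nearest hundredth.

-297.00

Rewriting demand in inverse form: P = 175 - 0.5Q.
Rewriting supply in inverse form: P = 73 + 0.5Q.
Pre-tax equilibrium: 175 - 0.5Q = 73 + 0.5Q gives Q* = 102, P* = 124.
With the tax, buyers' net willingness to pay falls by 6: (175 - 6) - 0.5Q = 73 + 0.5Q, so Q_t = 96. Buyers pay P_b = 127; sellers receive P_s = P_b - 6 = 121.
Producers lose the trapezoid between P_s and P* out to Q_t plus the triangle from Q_t to Q*: change in PS = 2304 - 2601 = -297.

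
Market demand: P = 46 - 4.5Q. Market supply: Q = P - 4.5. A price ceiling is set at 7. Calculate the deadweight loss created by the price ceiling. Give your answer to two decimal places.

70.01

Rewriting supply in inverse form: P = 4.5 + Q.
Without the control, 46 - 4.5Q = 4.5 + Q so Q* = 7.5455 and P* = 12.0455.
At the ceiling price 7, quantity supplied is (7 - 4.5)/1 = 2.5; supply is the short side, so Q = 2.5 trades at P = 7.
At Q = 2.5 the demand price is 34.75 and the supply price is 7. Deadweight loss is the triangle between the curves from 2.5 to 7.5455: (1/2)(34.75 - 7)(7.5455 - 2.5) = 70.0057.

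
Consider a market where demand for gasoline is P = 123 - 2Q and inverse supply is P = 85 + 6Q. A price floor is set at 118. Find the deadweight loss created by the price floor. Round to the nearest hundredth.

20.25

Free-market equilibrium: 123 - 2Q = 85 + 6Q gives Q* = 4.75, P* = 113.5.
At P = 118, buyers demand (123 - 118)/2 = 2.5 while sellers would supply more, so the quantity traded is 2.5 at price 118.
The lost-trades triangle has base Q* - 2.5 = 2.25 and height equal to the gap between the curves at Q = 2.5, which is 118 - 100 = 18. DWL = (1/2)(2.25)(18) = 20.25.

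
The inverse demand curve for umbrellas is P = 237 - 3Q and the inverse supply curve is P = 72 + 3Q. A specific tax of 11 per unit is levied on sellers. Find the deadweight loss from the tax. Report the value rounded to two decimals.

Pre-tax equilibrium: 237 - 3Q = 72 + 3Q gives Q* = 27.5, P* = 154.5.
A tax on sellers shifts supply up by 11: 237 - 3Q = 72 + 3Q + 11, so Q_t = 25.6667. Buyers pay P_b = 160; sellers receive P_s = P_b - 11 = 149.
The welfare triangle lost has base Q* - Q_t = 1.8333 and height t = 11, so DWL = (1/2)(1.8333)(11) = 10.0833.

10.08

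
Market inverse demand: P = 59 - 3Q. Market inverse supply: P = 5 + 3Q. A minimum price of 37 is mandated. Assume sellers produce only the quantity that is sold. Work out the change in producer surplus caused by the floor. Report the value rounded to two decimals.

Without the control, 59 - 3Q = 5 + 3Q so Q* = 9 and P* = 32.
At the floor price 37, quantity demanded is (59 - 37)/3 = 7.3333; demand is the short side, so Q = 7.3333 trades at P = 37.
PS goes from (1/2)(9)(27) = 121.5 to 154 (computed as (37 - 5)(7.3333) - (1/2)(3)(7.3333)^2), a change of 32.5.

32.50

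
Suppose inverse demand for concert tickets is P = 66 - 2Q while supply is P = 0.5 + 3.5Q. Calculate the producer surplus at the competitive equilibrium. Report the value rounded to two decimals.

248.20

Equilibrium: 66 - 2Q = 0.5 + 3.5Q, so Q* = 11.9091 and P* = 42.1818.
PS is the area between P* and the supply curve from 0 to Q*: (1/2)(11.9091)(41.6818) = 248.1963.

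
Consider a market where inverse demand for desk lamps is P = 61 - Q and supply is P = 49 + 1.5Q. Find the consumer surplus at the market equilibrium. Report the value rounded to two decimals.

11.52

Set 61 - Q = 49 + 1.5Q, which gives 12 = 2.5Q, so Q* = 4.8 and P* = 61 - (4.8) = 56.2.
CS is the area between the demand curve and P* from 0 to Q*: (1/2)(4.8)(4.8) = 11.52.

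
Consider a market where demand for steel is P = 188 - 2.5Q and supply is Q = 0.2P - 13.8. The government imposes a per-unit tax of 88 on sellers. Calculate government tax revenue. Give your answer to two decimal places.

Rewriting supply in inverse form: P = 69 + 5Q.
Without the tax, 188 - 2.5Q = 69 + 5Q so Q* = 15.8667 and P* = 148.3333.
A tax on sellers shifts supply up by 88: 188 - 2.5Q = 69 + 5Q + 88, so Q_t = 4.1333. Buyers pay P_b = 177.6667; sellers receive P_s = P_b - 88 = 89.6667.
Tax revenue = t x Q_t = 88 x 4.1333 = 363.7333.

363.73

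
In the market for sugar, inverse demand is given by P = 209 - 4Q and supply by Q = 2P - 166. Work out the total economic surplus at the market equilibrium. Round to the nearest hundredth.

1764.00

Rewriting supply in inverse form: P = 83 + 0.5Q.
Set 209 - 4Q = 83 + 0.5Q, which gives 126 = 4.5Q, so Q* = 28 and P* = 209 - 4(28) = 97.
Total surplus is the full triangle between the curves from 0 to Q*: (1/2)(28)(209 - 83) = 1764.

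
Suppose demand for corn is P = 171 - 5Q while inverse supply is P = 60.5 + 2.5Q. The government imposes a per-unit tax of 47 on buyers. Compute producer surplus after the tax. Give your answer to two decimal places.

89.61

Without the tax, 171 - 5Q = 60.5 + 2.5Q so Q* = 14.7333 and P* = 97.3333.
With the tax, buyers' net willingness to pay falls by 47: (171 - 47) - 5Q = 60.5 + 2.5Q, so Q_t = 8.4667. Buyers pay P_b = 128.6667; sellers receive P_s = P_b - 47 = 81.6667.
Producer surplus is the triangle above supply below P_s: (1/2)(8.4667)(81.6667 - 60.5) = 89.6056.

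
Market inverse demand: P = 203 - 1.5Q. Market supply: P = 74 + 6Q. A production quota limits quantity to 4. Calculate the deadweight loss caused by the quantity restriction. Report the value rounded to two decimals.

653.40

Without the quota, 203 - 1.5Q = 74 + 6Q gives Q* = 17.2.
At Q = 4 the demand price is 203 - 1.5(4) = 197 and the supply price is 74 + 6(4) = 98.
Deadweight loss is the triangle between the curves from 4 to 17.2: (1/2)(197 - 98)(17.2 - 4) = 653.4.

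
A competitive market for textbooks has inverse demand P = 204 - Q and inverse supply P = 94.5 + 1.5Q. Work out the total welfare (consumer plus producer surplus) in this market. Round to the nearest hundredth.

Equilibrium: 204 - Q = 94.5 + 1.5Q, so Q* = 43.8 and P* = 160.2.
CS = (1/2)(43.8)(43.8) = 959.22 and PS = (1/2)(43.8)(65.7) = 1438.83, so total surplus = 2398.05.

2398.05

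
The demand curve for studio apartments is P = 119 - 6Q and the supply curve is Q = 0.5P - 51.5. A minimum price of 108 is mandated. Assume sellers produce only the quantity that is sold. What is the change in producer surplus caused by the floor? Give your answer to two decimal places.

1.81

Rewriting supply in inverse form: P = 103 + 2Q.
Free-market equilibrium: 119 - 6Q = 103 + 2Q gives Q* = 2, P* = 107.
At the floor price 108, quantity demanded is (119 - 108)/6 = 1.8333; demand is the short side, so Q = 1.8333 trades at P = 108.
PS goes from (1/2)(2)(4) = 4 to 5.8056 (computed as (108 - 103)(1.8333) - (1/2)(2)(1.8333)^2), a change of 1.8056.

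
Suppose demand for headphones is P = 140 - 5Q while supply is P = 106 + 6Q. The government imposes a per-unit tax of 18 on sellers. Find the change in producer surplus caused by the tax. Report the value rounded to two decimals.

Pre-tax equilibrium: 140 - 5Q = 106 + 6Q gives Q* = 3.0909, P* = 124.5455.
With the tax, sellers need 18 more per unit: 140 - 5Q = 106 + 6Q + 18, so Q_t = 1.4545. Buyers pay P_b = 132.7273; sellers receive P_s = P_b - 18 = 114.7273.
Producers lose the trapezoid between P_s and P* out to Q_t plus the triangle from Q_t to Q*: change in PS = 6.3471 - 28.6612 = -22.314.

-22.31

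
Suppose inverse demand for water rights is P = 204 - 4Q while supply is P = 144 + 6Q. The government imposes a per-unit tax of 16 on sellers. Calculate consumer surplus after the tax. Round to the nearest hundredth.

38.72

Pre-tax equilibrium: 204 - 4Q = 144 + 6Q gives Q* = 6, P* = 180.
A tax on sellers shifts supply up by 16: 204 - 4Q = 144 + 6Q + 16, so Q_t = 4.4. Buyers pay P_b = 186.4; sellers receive P_s = P_b - 16 = 170.4.
Consumer surplus is the triangle under demand above P_b: (1/2)(4.4)(204 - 186.4) = 38.72.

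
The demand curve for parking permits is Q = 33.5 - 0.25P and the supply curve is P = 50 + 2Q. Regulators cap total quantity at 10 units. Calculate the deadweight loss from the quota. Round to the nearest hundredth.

48.00

Rewriting demand in inverse form: P = 134 - 4Q.
Without the quota, 134 - 4Q = 50 + 2Q gives Q* = 14.
At Q = 10 the demand price is 134 - 4(10) = 94 and the supply price is 50 + 2(10) = 70.
DWL = (1/2)(gap between curves at 10) x (Q* - 10) = (1/2)(24)(4) = 48.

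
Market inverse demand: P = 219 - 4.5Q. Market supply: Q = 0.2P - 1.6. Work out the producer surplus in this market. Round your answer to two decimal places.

Rewriting supply in inverse form: P = 8 + 5Q.
Set 219 - 4.5Q = 8 + 5Q, which gives 211 = 9.5Q, so Q* = 22.2105 and P* = 219 - 4.5(22.2105) = 119.0526.
Producer surplus is the triangle above supply below P*: (1/2)(22.2105)(119.0526 - 8) = (1/2)(22.2105)(111.0526) = 1233.2687.

1233.27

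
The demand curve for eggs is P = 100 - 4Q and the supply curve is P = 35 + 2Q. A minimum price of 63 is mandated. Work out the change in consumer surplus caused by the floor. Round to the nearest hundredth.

Without the control, 100 - 4Q = 35 + 2Q so Q* = 10.8333 and P* = 56.6667.
At P = 63, buyers demand (100 - 63)/4 = 9.25 while sellers would supply more, so the quantity traded is 9.25 at price 63.
CS goes from (1/2)(10.8333)(43.3333) = 234.7222 to 171.125 (computed as (100 - 63)(9.25) - (1/2)(4)(9.25)^2), a change of -63.5972.

-63.60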